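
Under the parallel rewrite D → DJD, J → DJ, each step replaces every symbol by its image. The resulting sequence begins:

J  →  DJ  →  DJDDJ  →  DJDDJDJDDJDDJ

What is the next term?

Applying the rule to each of the 13 symbols of DJDDJDJDDJDDJ gives the pieces DJD DJ DJD DJD DJ DJD DJ DJD DJD DJ DJD DJD DJ, which concatenate to the answer.

DJDDJDJDDJDDJDJDDJDJDDJDDJDJDDJDDJ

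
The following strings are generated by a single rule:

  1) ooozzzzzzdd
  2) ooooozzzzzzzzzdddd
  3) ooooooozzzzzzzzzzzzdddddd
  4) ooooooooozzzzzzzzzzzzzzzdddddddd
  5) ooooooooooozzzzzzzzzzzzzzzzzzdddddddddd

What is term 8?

ooooooooooooooooozzzzzzzzzzzzzzzzzzzzzzzzzzzdddddddddddddddd

Term n consists of 2n+1 o's, followed by 3n+3 z's, followed by 2n d's (n = 1, 2, …).
For term 8, n = 8, so the run lengths are 17, 27, 16.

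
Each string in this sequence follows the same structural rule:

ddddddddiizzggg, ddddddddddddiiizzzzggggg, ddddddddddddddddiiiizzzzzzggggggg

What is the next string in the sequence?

ddddddddddddddddddddiiiiizzzzzzzzggggggggg

Term n consists of 4n d's, followed by n i's, followed by 2n-2 z's, followed by 2n-1 g's, where the shown terms are n = 2, 3, 4.
Setting n = 5 gives 20, 5, 8, 9 characters in each block.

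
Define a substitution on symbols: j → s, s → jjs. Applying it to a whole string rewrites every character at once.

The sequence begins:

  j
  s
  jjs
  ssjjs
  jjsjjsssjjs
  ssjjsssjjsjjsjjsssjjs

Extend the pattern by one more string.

φ(ssjjsssjjsjjsjjsssjjs) expands symbol-by-symbol to jjs jjs s s jjs jjs jjs s s jjs s s jjs s s jjs jjs jjs s s jjs; joining the 21 pieces gives the next term.

jjsjjsssjjsjjsjjsssjjsssjjsssjjsjjsjjsssjjs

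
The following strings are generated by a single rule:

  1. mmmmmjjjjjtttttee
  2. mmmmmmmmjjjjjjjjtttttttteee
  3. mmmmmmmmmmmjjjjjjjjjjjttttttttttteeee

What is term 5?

Reading off run lengths: m runs 5, 8, 11; j runs 5, 8, 11; t runs 5, 8, 11; e runs 2, 3, 4 — each is linear in n, where the shown terms are n = 2, 3, 4.
For term 5, n = 6, so the run lengths are 17, 17, 17, 6.

mmmmmmmmmmmmmmmmmjjjjjjjjjjjjjjjjjttttttttttttttttteeeeee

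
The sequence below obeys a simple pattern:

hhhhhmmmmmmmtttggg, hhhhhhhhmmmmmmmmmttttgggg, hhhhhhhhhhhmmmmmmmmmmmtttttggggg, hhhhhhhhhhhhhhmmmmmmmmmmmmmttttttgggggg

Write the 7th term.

hhhhhhhhhhhhhhhhhhhhhhhmmmmmmmmmmmmmmmmmmmtttttttttggggggggg

The n-th term is 3n-1 h's then 2n+3 m's then n+1 t's then n+1 g's, where the shown terms are n = 2, 3, 4, 5.
For term 7, n = 8, so the run lengths are 23, 19, 9, 9.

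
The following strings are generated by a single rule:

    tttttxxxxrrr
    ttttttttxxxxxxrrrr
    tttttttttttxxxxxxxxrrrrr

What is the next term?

Reading off run lengths: t runs 5, 8, 11; x runs 4, 6, 8; r runs 3, 4, 5 — each is linear in n, where the shown terms are n = 2, 3, 4.
For the next term, n = 5, so the run lengths are 14, 10, 6.

ttttttttttttttxxxxxxxxxxrrrrrr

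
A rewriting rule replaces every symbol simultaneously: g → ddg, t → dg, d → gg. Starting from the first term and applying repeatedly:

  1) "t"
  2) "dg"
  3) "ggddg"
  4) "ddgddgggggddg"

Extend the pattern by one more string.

ggggddgggggddgddgddgddgddgggggddg

Applying the rule to each of the 13 symbols of ddgddgggggddg gives the pieces gg gg ddg gg gg ddg ddg ddg ddg ddg gg gg ddg, which concatenate to the answer.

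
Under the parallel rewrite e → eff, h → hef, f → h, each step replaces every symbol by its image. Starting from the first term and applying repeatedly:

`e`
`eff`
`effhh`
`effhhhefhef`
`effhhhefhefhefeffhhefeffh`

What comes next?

Rewriting the 25 symbols of effhhhefhefhefeffhhefeffh one by one yields eff h h hef hef hef eff h hef eff h hef eff h eff h h hef hef eff h eff h h hef; concatenated:

effhhhefhefhefeffhhefeffhhefeffheffhhhefhefeffheffhhhef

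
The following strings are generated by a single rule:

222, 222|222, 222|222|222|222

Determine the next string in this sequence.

222|222|222|222|222|222|222|222

Every step duplicates the string with '|' between the halves.
So the next term is two copies of 222|222|222|222 with '|' between the halves.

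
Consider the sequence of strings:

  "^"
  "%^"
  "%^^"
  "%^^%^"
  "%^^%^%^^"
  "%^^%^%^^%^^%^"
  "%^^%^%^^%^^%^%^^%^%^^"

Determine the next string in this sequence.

This is a Fibonacci-style word recurrence s(k) = s(k−1)·s(k−2): e.g. %^·^ = %^^.
Continuing: %^^%^%^^%^^%^%^^%^%^^ · %^^%^%^^%^^%^ gives term 8.

%^^%^%^^%^^%^%^^%^%^^%^^%^%^^%^^%^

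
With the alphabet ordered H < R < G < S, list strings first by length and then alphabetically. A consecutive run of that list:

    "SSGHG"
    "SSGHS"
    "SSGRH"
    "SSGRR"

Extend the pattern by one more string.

SSGRG

The successor of SSGRR increments the rightmost position that isn't already S and resets every position after it to H.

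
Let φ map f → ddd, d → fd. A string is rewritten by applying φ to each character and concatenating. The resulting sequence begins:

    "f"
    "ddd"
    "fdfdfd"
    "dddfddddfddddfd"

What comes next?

fdfdfddddfdfdfdfddddfdfdfdfddddfd

Replace each of the 15 characters of dddfddddfddddfd in place — fd fd fd ddd fd fd fd fd ddd fd fd fd fd ddd fd — and concatenate.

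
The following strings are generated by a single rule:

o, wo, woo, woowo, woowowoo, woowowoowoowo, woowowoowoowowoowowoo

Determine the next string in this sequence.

woowowoowoowowoowowoowoowowoowoowo

From term 3 onward, concatenate the last term with the second-to-last: wo·o = woo, woo·wo = woowo, …
Continuing: woowowoowoowowoowowoo · woowowoowoowo gives term 8.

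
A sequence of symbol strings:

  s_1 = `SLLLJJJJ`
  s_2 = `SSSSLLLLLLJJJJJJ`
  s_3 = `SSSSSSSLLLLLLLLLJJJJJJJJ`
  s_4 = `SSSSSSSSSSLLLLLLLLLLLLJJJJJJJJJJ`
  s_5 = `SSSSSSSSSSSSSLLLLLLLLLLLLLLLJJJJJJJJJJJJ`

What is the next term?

SSSSSSSSSSSSSSSSLLLLLLLLLLLLLLLLLLJJJJJJJJJJJJJJ

Term n consists of 3n-2 S's, followed by 3n L's, followed by 2n+2 J's (n = 1, 2, …).
Setting n = 6 gives 16, 18, 14 characters in each block.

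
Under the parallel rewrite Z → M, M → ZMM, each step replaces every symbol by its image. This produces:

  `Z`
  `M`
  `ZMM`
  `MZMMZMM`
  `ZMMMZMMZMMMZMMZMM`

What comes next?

Applying the rule to each of the 17 symbols of ZMMMZMMZMMMZMMZMM gives the pieces M ZMM ZMM ZMM M ZMM ZMM M ZMM ZMM ZMM M ZMM ZMM M ZMM ZMM, which concatenate to the answer.

MZMMZMMZMMMZMMZMMMZMMZMMZMMMZMMZMMMZMMZMM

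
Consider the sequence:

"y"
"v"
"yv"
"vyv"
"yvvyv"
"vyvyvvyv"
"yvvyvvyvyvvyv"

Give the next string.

vyvyvvyvyvvyvvyvyvvyv

This is a Fibonacci-style word recurrence s(k) = s(k−2)·s(k−1): e.g. y·v = yv.
Continuing: vyvyvvyv · yvvyvvyvyvvyv gives term 8.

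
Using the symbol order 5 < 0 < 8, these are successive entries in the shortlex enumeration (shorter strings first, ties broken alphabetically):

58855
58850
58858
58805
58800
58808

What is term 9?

Stepping forward 3 times from 58808: 58808 → 58885 → 58880, then the target.

58888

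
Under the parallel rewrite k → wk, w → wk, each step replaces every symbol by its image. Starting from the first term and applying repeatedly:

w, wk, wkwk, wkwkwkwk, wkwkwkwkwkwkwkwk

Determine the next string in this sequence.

Applying the rule to each of the 16 symbols of wkwkwkwkwkwkwkwk gives the pieces wk wk wk wk wk wk wk wk wk wk wk wk wk wk wk wk, which concatenate to the answer.

wkwkwkwkwkwkwkwkwkwkwkwkwkwkwkwk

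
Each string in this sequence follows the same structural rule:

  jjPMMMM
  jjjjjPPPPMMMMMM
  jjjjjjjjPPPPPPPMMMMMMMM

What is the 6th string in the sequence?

jjjjjjjjjjjjjjjjjPPPPPPPPPPPPPPPPMMMMMMMMMMMMMM

Term n consists of 3n-1 j's, followed by 3n-2 P's, followed by 2n+2 M's (n = 1, 2, …).
At n = 6 the blocks have lengths 17, 16, 14.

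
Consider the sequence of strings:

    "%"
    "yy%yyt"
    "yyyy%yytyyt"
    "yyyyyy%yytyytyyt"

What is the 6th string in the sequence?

yyyyyyyyyy%yytyytyytyytyyt

s(k+1) = yy·s(k)·yyt, so each term gains yy as a prefix and yyt as a suffix.
From yyyyyy%yytyytyyt, 2 further steps: yyyyyy%yytyytyyt → yyyyyyyy%yytyytyytyyt → (answer).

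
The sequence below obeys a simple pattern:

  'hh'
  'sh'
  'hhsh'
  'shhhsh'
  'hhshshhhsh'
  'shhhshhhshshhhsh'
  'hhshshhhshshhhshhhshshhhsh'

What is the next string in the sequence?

shhhshhhshshhhshhhshshhhshshhhshhhshshhhsh

This is a Fibonacci-style word recurrence s(k) = s(k−2)·s(k−1): e.g. hh·sh = hhsh.
The next term joins shhhshhhshshhhsh and hhshshhhshshhhshhhshshhhsh.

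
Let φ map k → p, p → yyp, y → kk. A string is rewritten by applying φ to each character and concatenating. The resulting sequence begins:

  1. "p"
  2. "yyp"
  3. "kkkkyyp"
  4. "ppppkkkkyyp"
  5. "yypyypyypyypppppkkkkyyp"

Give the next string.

Rewriting the 23 symbols of yypyypyypyypppppkkkkyyp one by one yields kk kk yyp kk kk yyp kk kk yyp kk kk yyp yyp yyp yyp yyp p p p p kk kk yyp; concatenated:

kkkkyypkkkkyypkkkkyypkkkkyypyypyypyypyypppppkkkkyyp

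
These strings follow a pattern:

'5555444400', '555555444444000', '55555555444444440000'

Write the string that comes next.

5555555555444444444400000

Reading off run lengths: 5 runs 4, 6, 8; 4 runs 4, 6, 8; 0 runs 2, 3, 4 — each is linear in n, where the shown terms are n = 2, 3, 4.
For the next term, n = 5, so the run lengths are 10, 10, 5.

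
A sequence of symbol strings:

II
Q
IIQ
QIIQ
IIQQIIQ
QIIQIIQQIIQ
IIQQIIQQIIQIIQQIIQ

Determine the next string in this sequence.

From term 3 onward, concatenate the second-to-last term with the last: II·Q = IIQ, Q·IIQ = QIIQ, …
Continuing: QIIQIIQQIIQ · IIQQIIQQIIQIIQQIIQ gives term 8.

QIIQIIQQIIQIIQQIIQQIIQIIQQIIQ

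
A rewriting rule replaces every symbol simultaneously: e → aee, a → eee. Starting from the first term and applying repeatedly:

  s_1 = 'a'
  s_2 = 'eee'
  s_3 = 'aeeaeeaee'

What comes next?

eeeaeeaeeeeeaeeaeeeeeaeeaee

Expanding aeeaeeaee: a→eee, e→aee, e→aee, a→eee, e→aee, e→aee, a→eee, e→aee, e→aee. Concatenated: eee aee aee eee aee aee eee aee aee.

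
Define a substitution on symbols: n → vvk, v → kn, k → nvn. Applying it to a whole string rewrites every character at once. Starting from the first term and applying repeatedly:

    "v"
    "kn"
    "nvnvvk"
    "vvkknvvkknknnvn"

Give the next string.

Rewriting the 15 symbols of vvkknvvkknknnvn one by one yields kn kn nvn nvn vvk kn kn nvn nvn vvk nvn vvk vvk kn vvk; concatenated:

knknnvnnvnvvkknknnvnnvnvvknvnvvkvvkknvvk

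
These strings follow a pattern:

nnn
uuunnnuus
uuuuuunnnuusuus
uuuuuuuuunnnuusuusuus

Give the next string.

Each term wraps the previous one in uuu on the left and uus on the right.
So the next term is uuu·uuuuuuuuunnnuusuusuus·uus.

uuuuuuuuuuuunnnuusuusuusuus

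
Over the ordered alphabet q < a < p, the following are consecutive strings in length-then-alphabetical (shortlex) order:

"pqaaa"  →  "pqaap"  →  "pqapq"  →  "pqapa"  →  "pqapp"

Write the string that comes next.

Find the rightmost character of pqapp below p, bump it to the next letter, and reset everything to its right to q.

pqpqq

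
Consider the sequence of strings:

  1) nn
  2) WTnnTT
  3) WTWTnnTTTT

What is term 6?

s(k+1) = WT·s(k)·TT, so each term gains WT as a prefix and TT as a suffix.
From WTWTnnTTTT, 3 further steps: WTWTnnTTTT → WTWTWTnnTTTTTT → WTWTWTWTnnTTTTTTTT → (answer).

WTWTWTWTWTnnTTTTTTTTTT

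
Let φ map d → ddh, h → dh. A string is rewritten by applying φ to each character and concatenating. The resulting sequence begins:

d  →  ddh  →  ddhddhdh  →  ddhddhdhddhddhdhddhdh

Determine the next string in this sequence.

ddhddhdhddhddhdhddhdhddhddhdhddhddhdhddhdhddhddhdhddhdh

Replace each of the 21 characters of ddhddhdhddhddhdhddhdh in place — ddh ddh dh ddh ddh dh ddh dh ddh ddh dh ddh ddh dh ddh dh ddh ddh dh ddh dh — and concatenate.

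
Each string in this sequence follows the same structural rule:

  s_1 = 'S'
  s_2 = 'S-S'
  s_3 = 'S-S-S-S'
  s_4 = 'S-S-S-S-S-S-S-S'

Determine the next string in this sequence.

S-S-S-S-S-S-S-S-S-S-S-S-S-S-S-S

s(k+1) = s(k)·-·s(k) — each term doubles the last with '-' between the halves.
So the next term is two copies of S-S-S-S-S-S-S-S with '-' between the halves.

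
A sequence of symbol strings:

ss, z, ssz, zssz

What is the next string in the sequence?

This is a Fibonacci-style word recurrence s(k) = s(k−2)·s(k−1): e.g. ss·z = ssz.
The next term joins ssz and zssz.

sszzssz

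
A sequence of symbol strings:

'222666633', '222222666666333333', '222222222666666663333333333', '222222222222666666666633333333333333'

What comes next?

The n-th term is 3n 2's then 2n+2 6's then 4n-2 3's (n = 1, 2, …).
At n = 5 the blocks have lengths 15, 12, 18.

222222222222222666666666666333333333333333333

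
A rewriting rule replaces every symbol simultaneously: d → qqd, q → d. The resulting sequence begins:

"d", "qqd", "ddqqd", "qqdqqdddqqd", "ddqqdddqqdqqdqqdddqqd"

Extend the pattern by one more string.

φ(ddqqdddqqdqqdqqdddqqd) expands symbol-by-symbol to qqd qqd d d qqd qqd qqd d d qqd d d qqd d d qqd qqd qqd d d qqd; joining the 21 pieces gives the next term.

qqdqqdddqqdqqdqqdddqqdddqqdddqqdqqdqqdddqqd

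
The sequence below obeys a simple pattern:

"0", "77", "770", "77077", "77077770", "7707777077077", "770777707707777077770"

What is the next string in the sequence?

7707777077077770777707707777077077

Each term (from the third on) is the previous term followed by the one before it: term 3 = 77·0 = 770.
The next term joins 770777707707777077770 and 7707777077077.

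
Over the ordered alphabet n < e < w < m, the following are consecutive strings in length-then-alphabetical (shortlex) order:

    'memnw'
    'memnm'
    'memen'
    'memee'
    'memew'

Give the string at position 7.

memwn

Stepping forward 2 times from memew: memew → memem, then the target.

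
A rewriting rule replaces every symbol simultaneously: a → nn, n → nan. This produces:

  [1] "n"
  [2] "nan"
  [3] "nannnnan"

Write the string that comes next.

nannnnannannannannnnan

Apply φ to nannnnan symbol by symbol: n→nan, a→nn, n→nan, n→nan, n→nan, n→nan, a→nn, n→nan; joined: nan nn nan nan nan nan nn nan.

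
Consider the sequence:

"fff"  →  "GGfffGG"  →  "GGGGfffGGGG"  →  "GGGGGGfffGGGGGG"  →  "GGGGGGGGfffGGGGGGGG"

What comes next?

GGGGGGGGGGfffGGGGGGGGGG

s(k+1) = GG·s(k)·GG, so each term gains GG as a prefix and GG as a suffix.
One more step from GGGGGGGGfffGGGGGGGG gives the answer.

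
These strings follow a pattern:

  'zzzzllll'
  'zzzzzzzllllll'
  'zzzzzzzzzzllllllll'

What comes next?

zzzzzzzzzzzzzllllllllll

Term n consists of 3n+1 z's, followed by 2n+2 l's (n = 1, 2, …).
For the next term, n = 4, so the run lengths are 13, 10.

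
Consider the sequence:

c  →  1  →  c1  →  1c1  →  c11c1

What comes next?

1c1c11c1

From term 3 onward, concatenate the second-to-last term with the last: c·1 = c1, 1·c1 = 1c1, …
The next term joins 1c1 and c11c1.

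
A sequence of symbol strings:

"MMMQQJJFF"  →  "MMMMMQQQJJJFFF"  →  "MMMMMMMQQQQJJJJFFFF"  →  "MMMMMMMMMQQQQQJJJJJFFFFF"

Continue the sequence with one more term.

The n-th term is 2n+1 M's then n+1 Q's then n+1 J's then n+1 F's (n = 1, 2, …).
At n = 5 the blocks have lengths 11, 6, 6, 6.

MMMMMMMMMMMQQQQQQJJJJJJFFFFFF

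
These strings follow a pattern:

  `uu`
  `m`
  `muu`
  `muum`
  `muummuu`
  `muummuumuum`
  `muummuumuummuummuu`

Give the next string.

muummuumuummuummuumuummuumuum

From term 3 onward, concatenate the last term with the second-to-last: m·uu = muu, muu·m = muum, …
The next term joins muummuumuummuummuu and muummuumuum.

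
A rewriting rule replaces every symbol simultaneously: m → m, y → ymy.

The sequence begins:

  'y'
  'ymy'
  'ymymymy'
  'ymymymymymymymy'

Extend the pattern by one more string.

Rewriting the 15 symbols of ymymymymymymymy one by one yields ymy m ymy m ymy m ymy m ymy m ymy m ymy m ymy; concatenated:

ymymymymymymymymymymymymymymymy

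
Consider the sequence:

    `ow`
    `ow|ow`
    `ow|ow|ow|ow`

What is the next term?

ow|ow|ow|ow|ow|ow|ow|ow

Every step duplicates the string with '|' between the halves.
So the next term is two copies of ow|ow|ow|ow with '|' between the halves.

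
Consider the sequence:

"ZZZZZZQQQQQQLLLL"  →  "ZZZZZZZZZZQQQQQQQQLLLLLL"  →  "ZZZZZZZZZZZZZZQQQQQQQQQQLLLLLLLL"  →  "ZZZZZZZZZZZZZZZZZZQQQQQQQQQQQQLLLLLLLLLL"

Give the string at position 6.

ZZZZZZZZZZZZZZZZZZZZZZZZZZQQQQQQQQQQQQQQQQLLLLLLLLLLLLLL

Term n consists of 4n-2 Z's, followed by 2n+2 Q's, followed by 2n L's, where the shown terms are n = 2, 3, 4, 5.
For term 6, n = 7, so the run lengths are 26, 16, 14.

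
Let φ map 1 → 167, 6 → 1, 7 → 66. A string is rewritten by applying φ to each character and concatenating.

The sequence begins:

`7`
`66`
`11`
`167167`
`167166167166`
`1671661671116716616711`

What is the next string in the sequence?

Rewriting the 22 symbols of 1671661671116716616711 one by one yields 167 1 66 167 1 1 167 1 66 167 167 167 1 66 167 1 1 167 1 66 167 167; concatenated:

1671661671116716616716716716616711167166167167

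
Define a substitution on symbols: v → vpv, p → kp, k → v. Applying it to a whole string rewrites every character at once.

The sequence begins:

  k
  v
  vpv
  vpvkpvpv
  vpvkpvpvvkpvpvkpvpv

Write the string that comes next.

Replace each of the 19 characters of vpvkpvpvvkpvpvkpvpv in place — vpv kp vpv v kp vpv kp vpv vpv v kp vpv kp vpv v kp vpv kp vpv — and concatenate.

vpvkpvpvvkpvpvkpvpvvpvvkpvpvkpvpvvkpvpvkpvpv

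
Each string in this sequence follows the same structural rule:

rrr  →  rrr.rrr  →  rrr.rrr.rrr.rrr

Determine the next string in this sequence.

Every step duplicates the string with '.' between the halves.
So the next term is two copies of rrr.rrr.rrr.rrr with '.' between the halves.

rrr.rrr.rrr.rrr.rrr.rrr.rrr.rrr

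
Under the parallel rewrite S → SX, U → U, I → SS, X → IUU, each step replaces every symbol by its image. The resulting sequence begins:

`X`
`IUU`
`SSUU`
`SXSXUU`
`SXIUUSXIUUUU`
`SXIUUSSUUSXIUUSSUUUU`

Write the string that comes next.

SXIUUSSUUSXSXUUSXIUUSSUUSXSXUUUU

Replace each of the 20 characters of SXIUUSSUUSXIUUSSUUUU in place — SX IUU SS U U SX SX U U SX IUU SS U U SX SX U U U U — and concatenate.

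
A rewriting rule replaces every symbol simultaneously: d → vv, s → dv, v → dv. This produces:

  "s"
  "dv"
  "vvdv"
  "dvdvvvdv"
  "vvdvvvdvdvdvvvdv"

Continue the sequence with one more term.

dvdvvvdvdvdvvvdvvvdvvvdvdvdvvvdv

Replace each of the 16 characters of vvdvvvdvdvdvvvdv in place — dv dv vv dv dv dv vv dv vv dv vv dv dv dv vv dv — and concatenate.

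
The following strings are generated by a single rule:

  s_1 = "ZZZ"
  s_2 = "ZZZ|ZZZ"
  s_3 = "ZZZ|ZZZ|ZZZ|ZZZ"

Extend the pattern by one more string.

s(k+1) = s(k)·|·s(k) — each term doubles the last with '|' between the halves.
So the next term is two copies of ZZZ|ZZZ|ZZZ|ZZZ with '|' between the halves.

ZZZ|ZZZ|ZZZ|ZZZ|ZZZ|ZZZ|ZZZ|ZZZ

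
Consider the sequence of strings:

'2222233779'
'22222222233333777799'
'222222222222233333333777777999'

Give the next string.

2222222222222222233333333333777777779999

The n-th term is 4n+1 2's then 3n-1 3's then 2n 7's then n 9's (n = 1, 2, …).
At n = 4 the blocks have lengths 17, 11, 8, 4.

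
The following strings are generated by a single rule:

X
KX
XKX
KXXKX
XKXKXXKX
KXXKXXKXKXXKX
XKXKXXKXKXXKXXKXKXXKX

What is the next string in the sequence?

Each term (from the third on) is the two preceding terms concatenated in order: term 3 = X·KX = XKX.
Continuing: KXXKXXKXKXXKX · XKXKXXKXKXXKXXKXKXXKX gives term 8.

KXXKXXKXKXXKXXKXKXXKXKXXKXXKXKXXKX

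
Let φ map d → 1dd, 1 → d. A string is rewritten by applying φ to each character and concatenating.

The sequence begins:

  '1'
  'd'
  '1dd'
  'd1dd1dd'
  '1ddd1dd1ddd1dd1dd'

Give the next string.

Replace each of the 17 characters of 1ddd1dd1ddd1dd1dd in place — d 1dd 1dd 1dd d 1dd 1dd d 1dd 1dd 1dd d 1dd 1dd d 1dd 1dd — and concatenate.

d1dd1dd1ddd1dd1ddd1dd1dd1ddd1dd1ddd1dd1dd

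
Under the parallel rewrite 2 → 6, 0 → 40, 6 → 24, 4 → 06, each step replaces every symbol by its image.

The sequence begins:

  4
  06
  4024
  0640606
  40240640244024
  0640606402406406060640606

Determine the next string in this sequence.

Rewriting the 25 symbols of 0640606402406406060640606 one by one yields 40 24 06 40 24 40 24 06 40 6 06 40 24 06 40 24 40 24 40 24 06 40 24 40 24; concatenated:

4024064024402406406064024064024402440240640244024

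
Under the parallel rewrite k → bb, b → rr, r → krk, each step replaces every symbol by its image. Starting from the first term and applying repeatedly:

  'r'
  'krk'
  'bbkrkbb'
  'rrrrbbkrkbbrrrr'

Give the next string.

Applying the rule to each of the 15 symbols of rrrrbbkrkbbrrrr gives the pieces krk krk krk krk rr rr bb krk bb rr rr krk krk krk krk, which concatenate to the answer.

krkkrkkrkkrkrrrrbbkrkbbrrrrkrkkrkkrkkrk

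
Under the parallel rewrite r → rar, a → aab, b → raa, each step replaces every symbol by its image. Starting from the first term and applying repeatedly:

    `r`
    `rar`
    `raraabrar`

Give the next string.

Rewriting each symbol of raraabrar: r→rar, a→aab, r→rar, a→aab, a→aab, b→raa, r→rar, a→aab, r→rar, which concatenates to rar aab rar aab aab raa rar aab rar.

raraabraraabaabraararaabrar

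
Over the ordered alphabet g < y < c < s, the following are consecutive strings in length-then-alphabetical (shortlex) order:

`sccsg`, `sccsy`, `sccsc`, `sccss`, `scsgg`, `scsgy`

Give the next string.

scsgc

Find the rightmost character of scsgy below s, bump it to the next letter, and reset everything to its right to g.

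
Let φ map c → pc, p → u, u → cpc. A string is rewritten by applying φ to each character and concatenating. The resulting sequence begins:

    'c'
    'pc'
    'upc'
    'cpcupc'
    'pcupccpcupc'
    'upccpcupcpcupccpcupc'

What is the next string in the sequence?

cpcupcpcupccpcupcupccpcupcpcupccpcupc

φ(upccpcupcpcupccpcupc) expands symbol-by-symbol to cpc u pc pc u pc cpc u pc u pc cpc u pc pc u pc cpc u pc; joining the 20 pieces gives the next term.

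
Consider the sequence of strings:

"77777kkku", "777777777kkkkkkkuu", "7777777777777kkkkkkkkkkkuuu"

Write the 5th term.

Term n consists of 4n+1 7's, followed by 4n-1 k's, followed by n u's (n = 1, 2, …).
At n = 5 the blocks have lengths 21, 19, 5.

777777777777777777777kkkkkkkkkkkkkkkkkkkuuuuu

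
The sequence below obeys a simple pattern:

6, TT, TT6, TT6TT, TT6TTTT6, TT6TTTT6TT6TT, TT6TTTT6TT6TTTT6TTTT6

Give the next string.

Each term (from the third on) is the previous term followed by the one before it: term 3 = TT·6 = TT6.
The next term joins TT6TTTT6TT6TTTT6TTTT6 and TT6TTTT6TT6TT.

TT6TTTT6TT6TTTT6TTTT6TT6TTTT6TT6TT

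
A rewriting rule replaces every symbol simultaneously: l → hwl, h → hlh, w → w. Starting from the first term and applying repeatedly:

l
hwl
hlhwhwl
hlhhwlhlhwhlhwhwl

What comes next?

Applying the rule to each of the 17 symbols of hlhhwlhlhwhlhwhwl gives the pieces hlh hwl hlh hlh w hwl hlh hwl hlh w hlh hwl hlh w hlh w hwl, which concatenate to the answer.

hlhhwlhlhhlhwhwlhlhhwlhlhwhlhhwlhlhwhlhwhwl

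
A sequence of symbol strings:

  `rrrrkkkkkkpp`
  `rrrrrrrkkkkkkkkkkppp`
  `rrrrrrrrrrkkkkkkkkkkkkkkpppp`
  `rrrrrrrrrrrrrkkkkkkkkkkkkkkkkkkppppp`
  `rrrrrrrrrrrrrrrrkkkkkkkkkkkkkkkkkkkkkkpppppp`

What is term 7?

rrrrrrrrrrrrrrrrrrrrrrkkkkkkkkkkkkkkkkkkkkkkkkkkkkkkpppppppp

Term n consists of 3n+1 r's, followed by 4n+2 k's, followed by n+1 p's (n = 1, 2, …).
Setting n = 7 gives 22, 30, 8 characters in each block.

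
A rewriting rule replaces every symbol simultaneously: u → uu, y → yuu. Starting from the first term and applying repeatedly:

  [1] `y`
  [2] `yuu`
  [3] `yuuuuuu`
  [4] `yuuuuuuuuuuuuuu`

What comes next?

φ(yuuuuuuuuuuuuuu) expands symbol-by-symbol to yuu uu uu uu uu uu uu uu uu uu uu uu uu uu uu; joining the 15 pieces gives the next term.

yuuuuuuuuuuuuuuuuuuuuuuuuuuuuuu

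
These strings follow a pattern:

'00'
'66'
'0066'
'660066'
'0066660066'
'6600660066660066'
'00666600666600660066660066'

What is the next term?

From term 3 onward, concatenate the second-to-last term with the last: 00·66 = 0066, 66·0066 = 660066, …
The next term joins 6600660066660066 and 00666600666600660066660066.

660066006666006600666600666600660066660066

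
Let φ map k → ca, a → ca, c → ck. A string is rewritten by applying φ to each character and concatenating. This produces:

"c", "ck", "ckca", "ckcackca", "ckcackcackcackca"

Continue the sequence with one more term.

ckcackcackcackcackcackcackcackca

Replace each of the 16 characters of ckcackcackcackca in place — ck ca ck ca ck ca ck ca ck ca ck ca ck ca ck ca — and concatenate.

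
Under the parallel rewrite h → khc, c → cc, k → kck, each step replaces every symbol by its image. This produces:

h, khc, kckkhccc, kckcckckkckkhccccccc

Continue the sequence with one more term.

φ(kckcckckkckkhccccccc) expands symbol-by-symbol to kck cc kck cc cc kck cc kck kck cc kck kck khc cc cc cc cc cc cc cc; joining the 20 pieces gives the next term.

kckcckckcccckckcckckkckcckckkckkhccccccccccccccc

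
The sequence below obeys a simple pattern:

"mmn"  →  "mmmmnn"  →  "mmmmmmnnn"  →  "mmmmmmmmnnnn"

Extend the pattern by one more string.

mmmmmmmmmmnnnnn

Reading off run lengths: m runs 2, 4, 6, 8; n runs 1, 2, 3, 4 — each is linear in n (n = 1, 2, …).
For the next term, n = 5, so the run lengths are 10, 5.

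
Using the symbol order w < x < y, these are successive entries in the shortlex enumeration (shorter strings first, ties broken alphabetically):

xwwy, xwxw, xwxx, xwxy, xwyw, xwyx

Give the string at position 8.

Advancing 2 positions from xwyx through xwyx → xwyy reaches term 8.

xxww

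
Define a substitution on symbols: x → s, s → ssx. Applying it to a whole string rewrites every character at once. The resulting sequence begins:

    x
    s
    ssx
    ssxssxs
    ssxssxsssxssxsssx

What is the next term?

Replace each of the 17 characters of ssxssxsssxssxsssx in place — ssx ssx s ssx ssx s ssx ssx ssx s ssx ssx s ssx ssx ssx s — and concatenate.

ssxssxsssxssxsssxssxssxsssxssxsssxssxssxs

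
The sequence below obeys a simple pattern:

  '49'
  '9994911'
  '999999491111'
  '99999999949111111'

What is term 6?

999999999999999491111111111

s(k+1) = 999·s(k)·11, so each term gains 999 as a prefix and 11 as a suffix.
From 99999999949111111, 2 further steps: 99999999949111111 → 9999999999994911111111 → (answer).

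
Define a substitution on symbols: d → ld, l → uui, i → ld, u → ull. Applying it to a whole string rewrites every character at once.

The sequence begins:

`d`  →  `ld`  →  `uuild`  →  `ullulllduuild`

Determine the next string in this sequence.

Rewriting the 13 symbols of ullulllduuild one by one yields ull uui uui ull uui uui uui ld ull ull ld uui ld; concatenated:

ulluuiuuiulluuiuuiuuildullulllduuild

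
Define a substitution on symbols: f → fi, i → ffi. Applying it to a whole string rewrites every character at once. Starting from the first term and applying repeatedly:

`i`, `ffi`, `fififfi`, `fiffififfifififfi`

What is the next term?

φ(fiffififfifififfi) expands symbol-by-symbol to fi ffi fi fi ffi fi ffi fi fi ffi fi ffi fi ffi fi fi ffi; joining the 17 pieces gives the next term.

fiffifififfififfifififfififfififfifififfi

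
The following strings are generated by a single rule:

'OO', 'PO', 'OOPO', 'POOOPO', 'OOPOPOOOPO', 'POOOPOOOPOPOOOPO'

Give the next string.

Each term (from the third on) is the two preceding terms concatenated in order: term 3 = OO·PO = OOPO.
So term 7 is OOPOPOOOPO·POOOPOOOPOPOOOPO.

OOPOPOOOPOPOOOPOOOPOPOOOPO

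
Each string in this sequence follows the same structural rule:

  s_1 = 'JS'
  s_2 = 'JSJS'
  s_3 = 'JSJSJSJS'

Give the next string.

s(k+1) = s(k)·s(k) — each term doubles the last.
Doubling JSJSJSJS:

JSJSJSJSJSJSJSJS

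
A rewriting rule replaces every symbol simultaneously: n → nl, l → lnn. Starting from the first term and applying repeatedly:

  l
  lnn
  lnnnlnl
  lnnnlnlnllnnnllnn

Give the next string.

Applying the rule to each of the 17 symbols of lnnnlnlnllnnnllnn gives the pieces lnn nl nl nl lnn nl lnn nl lnn lnn nl nl nl lnn lnn nl nl, which concatenate to the answer.

lnnnlnlnllnnnllnnnllnnlnnnlnlnllnnlnnnlnl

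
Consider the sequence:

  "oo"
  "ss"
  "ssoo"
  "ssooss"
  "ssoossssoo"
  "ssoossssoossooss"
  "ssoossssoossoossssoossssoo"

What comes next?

This is a Fibonacci-style word recurrence s(k) = s(k−1)·s(k−2): e.g. ss·oo = ssoo.
So term 8 is ssoossssoossoossssoossssoo·ssoossssoossooss.

ssoossssoossoossssoossssoossoossssoossooss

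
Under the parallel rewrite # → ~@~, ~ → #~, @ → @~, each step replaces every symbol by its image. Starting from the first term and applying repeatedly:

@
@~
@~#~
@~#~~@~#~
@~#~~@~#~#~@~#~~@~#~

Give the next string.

φ(@~#~~@~#~#~@~#~~@~#~) expands symbol-by-symbol to @~ #~ ~@~ #~ #~ @~ #~ ~@~ #~ ~@~ #~ @~ #~ ~@~ #~ #~ @~ #~ ~@~ #~; joining the 20 pieces gives the next term.

@~#~~@~#~#~@~#~~@~#~~@~#~@~#~~@~#~#~@~#~~@~#~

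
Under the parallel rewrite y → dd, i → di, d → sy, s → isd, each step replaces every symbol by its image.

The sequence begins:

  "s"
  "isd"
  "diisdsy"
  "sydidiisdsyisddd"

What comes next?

isdddsydisydidiisdsyisddddiisdsysysy

Applying the rule to each of the 16 symbols of sydidiisdsyisddd gives the pieces isd dd sy di sy di di isd sy isd dd di isd sy sy sy, which concatenate to the answer.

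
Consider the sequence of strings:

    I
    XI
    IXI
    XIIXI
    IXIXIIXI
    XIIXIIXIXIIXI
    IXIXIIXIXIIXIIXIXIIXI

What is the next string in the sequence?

From term 3 onward, concatenate the second-to-last term with the last: I·XI = IXI, XI·IXI = XIIXI, …
The next term joins XIIXIIXIXIIXI and IXIXIIXIXIIXIIXIXIIXI.

XIIXIIXIXIIXIIXIXIIXIXIIXIIXIXIIXI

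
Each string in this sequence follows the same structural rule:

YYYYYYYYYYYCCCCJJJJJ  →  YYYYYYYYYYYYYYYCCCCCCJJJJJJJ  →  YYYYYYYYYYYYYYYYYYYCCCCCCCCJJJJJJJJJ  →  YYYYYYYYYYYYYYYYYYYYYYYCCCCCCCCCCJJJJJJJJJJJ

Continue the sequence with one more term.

Each string has the form Y^{4n+3} C^{2n} J^{2n+1}, where the shown terms are n = 2, 3, 4, 5.
Setting n = 6 gives 27, 12, 13 characters in each block.

YYYYYYYYYYYYYYYYYYYYYYYYYYYCCCCCCCCCCCCJJJJJJJJJJJJJ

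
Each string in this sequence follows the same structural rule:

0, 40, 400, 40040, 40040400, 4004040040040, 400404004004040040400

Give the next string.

4004040040040400404004004040040040

Each term (from the third on) is the previous term followed by the one before it: term 3 = 40·0 = 400.
Continuing: 400404004004040040400 · 4004040040040 gives term 8.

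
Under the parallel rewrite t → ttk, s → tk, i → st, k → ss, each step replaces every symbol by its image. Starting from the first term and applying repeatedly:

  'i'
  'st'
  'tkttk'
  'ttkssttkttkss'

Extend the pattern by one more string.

Applying the rule to each of the 13 symbols of ttkssttkttkss gives the pieces ttk ttk ss tk tk ttk ttk ss ttk ttk ss tk tk, which concatenate to the answer.

ttkttksstktkttkttkssttkttksstktk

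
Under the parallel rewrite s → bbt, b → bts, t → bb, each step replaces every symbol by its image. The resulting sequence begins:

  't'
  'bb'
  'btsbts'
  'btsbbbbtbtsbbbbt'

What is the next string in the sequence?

btsbbbbtbtsbtsbtsbtsbbbtsbbbbtbtsbtsbtsbtsbb

Replace each of the 16 characters of btsbbbbtbtsbbbbt in place — bts bb bbt bts bts bts bts bb bts bb bbt bts bts bts bts bb — and concatenate.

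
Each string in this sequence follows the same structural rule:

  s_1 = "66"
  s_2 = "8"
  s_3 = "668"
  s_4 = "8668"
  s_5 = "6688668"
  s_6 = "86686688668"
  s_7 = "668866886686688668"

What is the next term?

86686688668668866886686688668

Each term (from the third on) is the two preceding terms concatenated in order: term 3 = 66·8 = 668.
The next term joins 86686688668 and 668866886686688668.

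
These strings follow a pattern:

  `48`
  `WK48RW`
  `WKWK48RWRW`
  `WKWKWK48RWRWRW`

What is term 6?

WKWKWKWKWK48RWRWRWRWRW

s(k+1) = WK·s(k)·RW, so each term gains WK as a prefix and RW as a suffix.
From WKWKWK48RWRWRW, 2 further steps: WKWKWK48RWRWRW → WKWKWKWK48RWRWRWRW → (answer).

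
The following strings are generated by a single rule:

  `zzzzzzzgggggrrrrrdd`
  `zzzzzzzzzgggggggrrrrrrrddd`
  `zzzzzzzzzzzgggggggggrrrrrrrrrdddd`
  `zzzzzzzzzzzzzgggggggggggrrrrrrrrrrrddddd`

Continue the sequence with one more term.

zzzzzzzzzzzzzzzgggggggggggggrrrrrrrrrrrrrdddddd

Term n consists of 2n+3 z's, followed by 2n+1 g's, followed by 2n+1 r's, followed by n d's, where the shown terms are n = 2, 3, 4, 5.
At n = 6 the blocks have lengths 15, 13, 13, 6.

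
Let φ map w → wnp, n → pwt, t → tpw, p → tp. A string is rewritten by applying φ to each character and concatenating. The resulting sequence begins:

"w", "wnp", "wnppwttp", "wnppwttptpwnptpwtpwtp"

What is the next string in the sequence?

Rewriting the 21 symbols of wnppwttptpwnptpwtpwtp one by one yields wnp pwt tp tp wnp tpw tpw tp tpw tp wnp pwt tp tpw tp wnp tpw tp wnp tpw tp; concatenated:

wnppwttptpwnptpwtpwtptpwtpwnppwttptpwtpwnptpwtpwnptpwtp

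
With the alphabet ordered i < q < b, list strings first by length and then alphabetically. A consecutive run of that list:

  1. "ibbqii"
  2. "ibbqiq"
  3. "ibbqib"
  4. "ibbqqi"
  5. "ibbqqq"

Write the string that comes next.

ibbqqb

The successor of ibbqqq increments the rightmost position that isn't already b and resets every position after it to i.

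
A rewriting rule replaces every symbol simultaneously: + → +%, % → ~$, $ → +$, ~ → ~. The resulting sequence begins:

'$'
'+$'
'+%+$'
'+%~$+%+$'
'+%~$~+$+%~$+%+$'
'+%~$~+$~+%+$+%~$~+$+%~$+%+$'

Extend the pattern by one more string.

Applying the rule to each of the 27 symbols of +%~$~+$~+%+$+%~$~+$+%~$+%+$ gives the pieces +% ~$ ~ +$ ~ +% +$ ~ +% ~$ +% +$ +% ~$ ~ +$ ~ +% +$ +% ~$ ~ +$ +% ~$ +% +$, which concatenate to the answer.

+%~$~+$~+%+$~+%~$+%+$+%~$~+$~+%+$+%~$~+$+%~$+%+$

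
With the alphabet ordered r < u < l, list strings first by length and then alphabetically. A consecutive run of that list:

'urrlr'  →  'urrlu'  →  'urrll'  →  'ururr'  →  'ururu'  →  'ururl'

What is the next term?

uruur

The successor of ururl increments the rightmost position that isn't already l and resets every position after it to r.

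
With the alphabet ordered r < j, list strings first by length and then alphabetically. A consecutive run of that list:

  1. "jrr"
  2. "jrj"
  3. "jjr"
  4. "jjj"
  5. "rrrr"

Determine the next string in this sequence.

rrrj

The successor of rrrr increments the rightmost position that isn't already j and resets every position after it to r.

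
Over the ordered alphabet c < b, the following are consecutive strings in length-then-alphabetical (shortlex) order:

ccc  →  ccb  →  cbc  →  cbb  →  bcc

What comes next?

bcb

Find the rightmost character of bcc below b, bump it to the next letter, and reset everything to its right to c.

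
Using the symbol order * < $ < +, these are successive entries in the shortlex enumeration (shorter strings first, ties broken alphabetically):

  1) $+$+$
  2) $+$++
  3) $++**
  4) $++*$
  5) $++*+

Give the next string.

Treat $++*+ as a base-3 numeral over the given alphabet and add one, carrying through any trailing +'s.

$++$*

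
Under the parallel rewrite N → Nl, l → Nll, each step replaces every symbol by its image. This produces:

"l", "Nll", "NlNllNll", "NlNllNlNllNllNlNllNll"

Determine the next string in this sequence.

Replace each of the 21 characters of NlNllNlNllNllNlNllNll in place — Nl Nll Nl Nll Nll Nl Nll Nl Nll Nll Nl Nll Nll Nl Nll Nl Nll Nll Nl Nll Nll — and concatenate.

NlNllNlNllNllNlNllNlNllNllNlNllNllNlNllNlNllNllNlNllNll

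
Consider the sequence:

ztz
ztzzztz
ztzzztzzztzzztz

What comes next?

ztzzztzzztzzztzzztzzztzzztzzztz

s(k+1) = s(k)·z·s(k) — each term doubles the last with 'z' between the halves.
So the next term is two copies of ztzzztzzztzzztz with 'z' between the halves.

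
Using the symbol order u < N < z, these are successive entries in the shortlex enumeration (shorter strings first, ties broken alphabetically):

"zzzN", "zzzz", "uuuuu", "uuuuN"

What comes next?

Find the rightmost character of uuuuN below z, bump it to the next letter, and reset everything to its right to u.

uuuuz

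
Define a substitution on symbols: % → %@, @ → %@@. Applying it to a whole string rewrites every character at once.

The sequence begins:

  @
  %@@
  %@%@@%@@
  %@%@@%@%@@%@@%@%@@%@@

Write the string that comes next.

φ(%@%@@%@%@@%@@%@%@@%@@) expands symbol-by-symbol to %@ %@@ %@ %@@ %@@ %@ %@@ %@ %@@ %@@ %@ %@@ %@@ %@ %@@ %@ %@@ %@@ %@ %@@ %@@; joining the 21 pieces gives the next term.

%@%@@%@%@@%@@%@%@@%@%@@%@@%@%@@%@@%@%@@%@%@@%@@%@%@@%@@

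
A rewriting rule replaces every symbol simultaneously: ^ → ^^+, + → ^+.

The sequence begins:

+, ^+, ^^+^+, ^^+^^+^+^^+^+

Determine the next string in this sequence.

Replace each of the 13 characters of ^^+^^+^+^^+^+ in place — ^^+ ^^+ ^+ ^^+ ^^+ ^+ ^^+ ^+ ^^+ ^^+ ^+ ^^+ ^+ — and concatenate.

^^+^^+^+^^+^^+^+^^+^+^^+^^+^+^^+^+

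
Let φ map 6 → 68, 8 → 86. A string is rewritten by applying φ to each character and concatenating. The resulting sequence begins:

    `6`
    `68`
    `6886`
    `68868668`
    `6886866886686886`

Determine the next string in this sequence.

68868668866868868668688668868668

φ(6886866886686886) expands symbol-by-symbol to 68 86 86 68 86 68 68 86 86 68 68 86 68 86 86 68; joining the 16 pieces gives the next term.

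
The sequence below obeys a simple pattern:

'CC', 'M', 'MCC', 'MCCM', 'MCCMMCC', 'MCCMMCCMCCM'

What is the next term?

MCCMMCCMCCMMCCMMCC

Each term (from the third on) is the previous term followed by the one before it: term 3 = M·CC = MCC.
Continuing: MCCMMCCMCCM · MCCMMCC gives term 7.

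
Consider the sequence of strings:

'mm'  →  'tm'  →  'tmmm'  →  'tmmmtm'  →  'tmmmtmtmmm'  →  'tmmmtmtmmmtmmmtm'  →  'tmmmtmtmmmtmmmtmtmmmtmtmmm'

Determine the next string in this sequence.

Each term (from the third on) is the previous term followed by the one before it: term 3 = tm·mm = tmmm.
So term 8 is tmmmtmtmmmtmmmtmtmmmtmtmmm·tmmmtmtmmmtmmmtm.

tmmmtmtmmmtmmmtmtmmmtmtmmmtmmmtmtmmmtmmmtm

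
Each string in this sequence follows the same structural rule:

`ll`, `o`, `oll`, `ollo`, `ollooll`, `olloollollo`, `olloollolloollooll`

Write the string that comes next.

olloollolloolloollolloollollo

From term 3 onward, concatenate the last term with the second-to-last: o·ll = oll, oll·o = ollo, …
So term 8 is olloollolloollooll·olloollollo.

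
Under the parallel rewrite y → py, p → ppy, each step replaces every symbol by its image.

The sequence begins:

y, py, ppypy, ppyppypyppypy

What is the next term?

Rewriting the 13 symbols of ppyppypyppypy one by one yields ppy ppy py ppy ppy py ppy py ppy ppy py ppy py; concatenated:

ppyppypyppyppypyppypyppyppypyppypy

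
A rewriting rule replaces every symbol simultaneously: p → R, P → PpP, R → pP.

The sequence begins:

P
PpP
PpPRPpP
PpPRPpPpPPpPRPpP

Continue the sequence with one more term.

PpPRPpPpPPpPRPpPRPpPPpPRPpPpPPpPRPpP

Applying the rule to each of the 16 symbols of PpPRPpPpPPpPRPpP gives the pieces PpP R PpP pP PpP R PpP R PpP PpP R PpP pP PpP R PpP, which concatenate to the answer.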